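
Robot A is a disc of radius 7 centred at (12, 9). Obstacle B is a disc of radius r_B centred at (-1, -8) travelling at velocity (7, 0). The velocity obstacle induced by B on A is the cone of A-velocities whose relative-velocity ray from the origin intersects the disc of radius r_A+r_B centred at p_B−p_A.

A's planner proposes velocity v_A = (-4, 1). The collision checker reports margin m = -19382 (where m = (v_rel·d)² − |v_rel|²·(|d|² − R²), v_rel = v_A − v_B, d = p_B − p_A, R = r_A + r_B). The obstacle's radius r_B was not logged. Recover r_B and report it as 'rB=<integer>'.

m = -19382
d = (-13, -17);  v_rel = (-11, 1),  |v_rel|² = 122
v_rel×d = (-11)·(-17) − (1)·(-13) = 200
since m = R²·122 − 200²:  R² = (40000 + -19382) / 122 = 169
R = √169 = 13  ⇒  r_B = 13 − 7 = 6

rB=6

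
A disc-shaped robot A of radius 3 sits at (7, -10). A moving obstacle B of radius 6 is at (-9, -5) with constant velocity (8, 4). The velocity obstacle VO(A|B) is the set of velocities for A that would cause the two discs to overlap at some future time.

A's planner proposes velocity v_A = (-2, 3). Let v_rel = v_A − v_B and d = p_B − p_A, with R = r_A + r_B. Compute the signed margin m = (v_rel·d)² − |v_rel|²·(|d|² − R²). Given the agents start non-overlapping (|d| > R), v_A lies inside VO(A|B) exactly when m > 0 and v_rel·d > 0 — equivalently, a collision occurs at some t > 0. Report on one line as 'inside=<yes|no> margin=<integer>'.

d = (-16, 5),  |d|² = 281;  R = 3+6 = 9,  c = 281−9² = 200
v_rel = (-10, -1),  |v_rel|² = 101;  v_rel·d = (-10)·(-16) + (-1)·(5) = 155
101·t² − 310·t + 200 = 0  ⇒  m = 155² − 101·200 = 3825
m = 3825 > 0,  v_rel·d = 155 > 0  ⇒  inside

inside=yes margin=3825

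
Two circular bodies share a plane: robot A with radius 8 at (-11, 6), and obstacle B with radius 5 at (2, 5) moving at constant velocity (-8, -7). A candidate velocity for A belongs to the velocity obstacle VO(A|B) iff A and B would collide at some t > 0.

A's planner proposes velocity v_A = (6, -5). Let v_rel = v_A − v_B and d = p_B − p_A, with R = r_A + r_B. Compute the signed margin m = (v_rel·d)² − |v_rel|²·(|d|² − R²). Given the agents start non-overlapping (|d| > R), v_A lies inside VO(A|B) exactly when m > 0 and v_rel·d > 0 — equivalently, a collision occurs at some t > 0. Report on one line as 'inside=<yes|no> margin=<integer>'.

d = (13, -1),  |d|² = 170;  R = 8+5 = 13,  c = 170−13² = 1
v_rel = (14, 2),  |v_rel|² = 200;  v_rel·d = (14)·(13) + (2)·(-1) = 180
200·t² − 360·t + 1 = 0  ⇒  m = 180² − 200·1 = 32200
m = 32200 > 0,  v_rel·d = 180 > 0  ⇒  inside

inside=yes margin=32200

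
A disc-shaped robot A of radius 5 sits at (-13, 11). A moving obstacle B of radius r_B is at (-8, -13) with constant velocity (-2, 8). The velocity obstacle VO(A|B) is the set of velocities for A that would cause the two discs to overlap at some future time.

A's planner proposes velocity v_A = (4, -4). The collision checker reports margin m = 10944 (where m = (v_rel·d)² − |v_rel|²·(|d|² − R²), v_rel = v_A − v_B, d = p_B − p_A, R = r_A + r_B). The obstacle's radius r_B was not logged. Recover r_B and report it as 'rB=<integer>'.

m = 10944
d = (5, -24);  v_rel = (6, -12),  |v_rel|² = 180
v_rel×d = (6)·(-24) − (-12)·(5) = -84
since m = R²·180 − (-84)²:  R² = (7056 + 10944) / 180 = 100
R = √100 = 10  ⇒  r_B = 10 − 5 = 5

rB=5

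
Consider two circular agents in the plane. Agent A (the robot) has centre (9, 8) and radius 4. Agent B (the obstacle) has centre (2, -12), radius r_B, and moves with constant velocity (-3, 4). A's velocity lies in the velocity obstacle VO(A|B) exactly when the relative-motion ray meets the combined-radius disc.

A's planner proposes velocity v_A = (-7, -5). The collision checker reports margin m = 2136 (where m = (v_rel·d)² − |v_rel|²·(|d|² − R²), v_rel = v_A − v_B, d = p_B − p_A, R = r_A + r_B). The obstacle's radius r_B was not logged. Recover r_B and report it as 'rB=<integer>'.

m = 2136
d = (-7, -20);  v_rel = (-4, -9),  |v_rel|² = 97
v_rel×d = (-4)·(-20) − (-9)·(-7) = 17
since m = R²·97 − 17²:  R² = (289 + 2136) / 97 = 25
R = √25 = 5  ⇒  r_B = 5 − 4 = 1

rB=1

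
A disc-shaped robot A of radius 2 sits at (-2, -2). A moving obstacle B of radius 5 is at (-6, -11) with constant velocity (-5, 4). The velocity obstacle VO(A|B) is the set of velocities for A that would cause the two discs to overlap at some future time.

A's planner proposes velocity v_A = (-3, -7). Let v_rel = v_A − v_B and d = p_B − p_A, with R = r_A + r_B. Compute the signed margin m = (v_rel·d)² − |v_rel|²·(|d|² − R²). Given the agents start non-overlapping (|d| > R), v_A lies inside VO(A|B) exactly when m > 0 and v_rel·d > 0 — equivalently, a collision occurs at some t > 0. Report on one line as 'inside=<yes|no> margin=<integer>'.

d = (-4, -9),  |d|² = 97;  R = 2+5 = 7,  c = 97−7² = 48
v_rel = (2, -11),  |v_rel|² = 125;  v_rel·d = (2)·(-4) + (-11)·(-9) = 91
125·t² − 182·t + 48 = 0  ⇒  m = 91² − 125·48 = 2281
m = 2281 > 0,  v_rel·d = 91 > 0  ⇒  inside

inside=yes margin=2281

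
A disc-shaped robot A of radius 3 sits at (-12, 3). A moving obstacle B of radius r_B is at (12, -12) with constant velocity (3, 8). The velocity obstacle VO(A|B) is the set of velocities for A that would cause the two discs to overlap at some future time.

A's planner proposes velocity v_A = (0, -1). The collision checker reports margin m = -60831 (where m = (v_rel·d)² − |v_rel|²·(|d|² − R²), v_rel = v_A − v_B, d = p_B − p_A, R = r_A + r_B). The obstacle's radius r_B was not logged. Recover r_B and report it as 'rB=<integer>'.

m = -60831
d = (24, -15);  v_rel = (-3, -9),  |v_rel|² = 90
v_rel×d = (-3)·(-15) − (-9)·(24) = 261
since m = R²·90 − 261²:  R² = (68121 + -60831) / 90 = 81
R = √81 = 9  ⇒  r_B = 9 − 3 = 6

rB=6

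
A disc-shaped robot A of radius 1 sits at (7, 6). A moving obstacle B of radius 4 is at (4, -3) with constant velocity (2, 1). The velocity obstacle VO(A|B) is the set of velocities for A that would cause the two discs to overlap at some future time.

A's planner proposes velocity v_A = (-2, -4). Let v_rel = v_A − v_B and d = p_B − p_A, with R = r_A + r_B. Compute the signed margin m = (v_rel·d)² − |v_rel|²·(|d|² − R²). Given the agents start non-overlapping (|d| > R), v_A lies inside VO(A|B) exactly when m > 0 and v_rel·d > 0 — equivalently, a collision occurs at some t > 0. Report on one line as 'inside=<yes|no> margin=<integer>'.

d = (-3, -9),  |d|² = 90;  R = 1+4 = 5,  c = 90−5² = 65
v_rel = (-4, -5),  |v_rel|² = 41;  v_rel·d = (-4)·(-3) + (-5)·(-9) = 57
41·t² − 114·t + 65 = 0  ⇒  m = 57² − 41·65 = 584
m = 584 > 0,  v_rel·d = 57 > 0  ⇒  inside

inside=yes margin=584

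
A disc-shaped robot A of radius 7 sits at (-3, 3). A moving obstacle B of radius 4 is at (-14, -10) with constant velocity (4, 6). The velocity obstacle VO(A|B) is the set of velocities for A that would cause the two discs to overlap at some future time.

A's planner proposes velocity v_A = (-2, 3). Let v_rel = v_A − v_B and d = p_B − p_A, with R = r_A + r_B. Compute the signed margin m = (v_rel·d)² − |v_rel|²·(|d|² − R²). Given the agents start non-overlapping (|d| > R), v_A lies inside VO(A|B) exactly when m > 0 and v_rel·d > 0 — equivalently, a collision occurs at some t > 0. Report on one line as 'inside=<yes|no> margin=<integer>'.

d = (-11, -13),  |d|² = 290;  R = 7+4 = 11,  c = 290−11² = 169
v_rel = (-6, -3),  |v_rel|² = 45;  v_rel·d = (-6)·(-11) + (-3)·(-13) = 105
45·t² − 210·t + 169 = 0  ⇒  m = 105² − 45·169 = 3420
m = 3420 > 0,  v_rel·d = 105 > 0  ⇒  inside

inside=yes margin=3420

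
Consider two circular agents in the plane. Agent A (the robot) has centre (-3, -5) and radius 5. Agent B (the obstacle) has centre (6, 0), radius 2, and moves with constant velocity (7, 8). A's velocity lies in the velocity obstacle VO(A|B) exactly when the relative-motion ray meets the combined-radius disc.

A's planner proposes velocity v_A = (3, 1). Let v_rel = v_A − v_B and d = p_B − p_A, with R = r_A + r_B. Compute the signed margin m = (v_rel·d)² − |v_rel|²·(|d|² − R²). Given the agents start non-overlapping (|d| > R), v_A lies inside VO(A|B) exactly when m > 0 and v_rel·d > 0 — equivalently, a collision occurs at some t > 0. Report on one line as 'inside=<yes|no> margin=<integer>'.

d = (9, 5),  |d|² = 106;  R = 5+2 = 7,  c = 106−7² = 57
v_rel = (-4, -7),  |v_rel|² = 65;  v_rel·d = (-4)·(9) + (-7)·(5) = -71
65·t² + 142·t + 57 = 0  ⇒  m = (-71)² − 65·57 = 1336
m = 1336 > 0,  v_rel·d = -71 < 0  ⇒  outside

inside=no margin=1336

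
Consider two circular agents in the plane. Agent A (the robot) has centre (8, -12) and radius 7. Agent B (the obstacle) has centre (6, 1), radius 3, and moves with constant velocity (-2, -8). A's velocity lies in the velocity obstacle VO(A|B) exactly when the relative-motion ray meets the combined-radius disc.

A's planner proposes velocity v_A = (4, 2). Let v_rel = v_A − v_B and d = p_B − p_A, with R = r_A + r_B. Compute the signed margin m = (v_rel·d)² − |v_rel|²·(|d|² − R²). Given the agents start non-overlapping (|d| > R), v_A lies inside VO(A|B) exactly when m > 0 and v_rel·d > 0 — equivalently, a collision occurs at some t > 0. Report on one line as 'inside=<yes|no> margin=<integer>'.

d = (-2, 13),  |d|² = 173;  R = 7+3 = 10,  c = 173−10² = 73
v_rel = (6, 10),  |v_rel|² = 136;  v_rel·d = (6)·(-2) + (10)·(13) = 118
136·t² − 236·t + 73 = 0  ⇒  m = 118² − 136·73 = 3996
m = 3996 > 0,  v_rel·d = 118 > 0  ⇒  inside

inside=yes margin=3996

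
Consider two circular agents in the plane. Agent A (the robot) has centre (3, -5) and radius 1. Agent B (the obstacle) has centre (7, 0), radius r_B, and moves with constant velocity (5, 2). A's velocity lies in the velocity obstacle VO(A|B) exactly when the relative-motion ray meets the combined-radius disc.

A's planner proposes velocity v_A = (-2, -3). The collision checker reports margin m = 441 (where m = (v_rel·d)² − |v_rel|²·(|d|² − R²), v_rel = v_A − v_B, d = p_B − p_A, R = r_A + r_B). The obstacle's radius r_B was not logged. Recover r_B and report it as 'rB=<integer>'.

m = 441
d = (4, 5);  v_rel = (-7, -5),  |v_rel|² = 74
v_rel×d = (-7)·(5) − (-5)·(4) = -15
since m = R²·74 − (-15)²:  R² = (225 + 441) / 74 = 9
R = √9 = 3  ⇒  r_B = 3 − 1 = 2

rB=2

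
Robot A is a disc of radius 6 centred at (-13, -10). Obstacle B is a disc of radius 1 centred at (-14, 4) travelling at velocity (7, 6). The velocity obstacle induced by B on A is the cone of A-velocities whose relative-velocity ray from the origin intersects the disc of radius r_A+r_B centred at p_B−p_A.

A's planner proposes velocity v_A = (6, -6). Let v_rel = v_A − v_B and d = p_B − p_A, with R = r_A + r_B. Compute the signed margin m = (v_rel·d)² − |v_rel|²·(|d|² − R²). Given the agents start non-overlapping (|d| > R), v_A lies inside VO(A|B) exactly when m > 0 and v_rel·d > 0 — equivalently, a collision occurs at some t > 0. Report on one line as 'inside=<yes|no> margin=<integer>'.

d = (-1, 14),  |d|² = 197;  R = 6+1 = 7,  c = 197−7² = 148
v_rel = (-1, -12),  |v_rel|² = 145;  v_rel·d = (-1)·(-1) + (-12)·(14) = -167
145·t² + 334·t + 148 = 0  ⇒  m = (-167)² − 145·148 = 6429
m = 6429 > 0,  v_rel·d = -167 < 0  ⇒  outside

inside=no margin=6429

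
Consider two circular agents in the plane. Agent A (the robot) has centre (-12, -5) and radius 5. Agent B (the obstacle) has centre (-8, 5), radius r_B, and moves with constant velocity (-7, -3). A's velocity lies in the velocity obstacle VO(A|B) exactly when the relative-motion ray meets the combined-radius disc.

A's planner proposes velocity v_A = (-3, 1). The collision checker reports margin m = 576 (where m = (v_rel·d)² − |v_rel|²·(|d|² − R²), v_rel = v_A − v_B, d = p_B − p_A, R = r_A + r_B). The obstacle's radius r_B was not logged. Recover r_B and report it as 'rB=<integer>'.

m = 576
d = (4, 10);  v_rel = (4, 4),  |v_rel|² = 32
v_rel×d = (4)·(10) − (4)·(4) = 24
since m = R²·32 − 24²:  R² = (576 + 576) / 32 = 36
R = √36 = 6  ⇒  r_B = 6 − 5 = 1

rB=1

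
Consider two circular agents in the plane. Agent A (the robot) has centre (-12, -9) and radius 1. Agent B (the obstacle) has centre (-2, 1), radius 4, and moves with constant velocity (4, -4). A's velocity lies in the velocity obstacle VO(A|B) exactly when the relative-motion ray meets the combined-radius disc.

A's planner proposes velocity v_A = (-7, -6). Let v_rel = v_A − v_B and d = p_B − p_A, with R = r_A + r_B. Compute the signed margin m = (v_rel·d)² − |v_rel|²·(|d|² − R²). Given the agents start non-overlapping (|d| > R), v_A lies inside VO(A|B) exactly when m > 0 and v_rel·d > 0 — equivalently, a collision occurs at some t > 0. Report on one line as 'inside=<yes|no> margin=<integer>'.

d = (10, 10),  |d|² = 200;  R = 1+4 = 5,  c = 200−5² = 175
v_rel = (-11, -2),  |v_rel|² = 125;  v_rel·d = (-11)·(10) + (-2)·(10) = -130
125·t² + 260·t + 175 = 0  ⇒  m = (-130)² − 125·175 = -4975
m = -4975 < 0,  v_rel·d = -130 < 0  ⇒  outside

inside=no margin=-4975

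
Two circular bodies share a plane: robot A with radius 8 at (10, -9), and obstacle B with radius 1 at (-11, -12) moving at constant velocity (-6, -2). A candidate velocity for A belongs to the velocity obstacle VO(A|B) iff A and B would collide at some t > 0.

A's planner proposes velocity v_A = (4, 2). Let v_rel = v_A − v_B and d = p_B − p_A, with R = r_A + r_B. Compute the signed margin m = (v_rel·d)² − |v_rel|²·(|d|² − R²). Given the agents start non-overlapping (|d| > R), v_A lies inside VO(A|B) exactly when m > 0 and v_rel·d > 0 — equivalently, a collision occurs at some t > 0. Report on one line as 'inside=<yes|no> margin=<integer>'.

d = (-21, -3),  |d|² = 450;  R = 8+1 = 9,  c = 450−9² = 369
v_rel = (10, 4),  |v_rel|² = 116;  v_rel·d = (10)·(-21) + (4)·(-3) = -222
116·t² + 444·t + 369 = 0  ⇒  m = (-222)² − 116·369 = 6480
m = 6480 > 0,  v_rel·d = -222 < 0  ⇒  outside

inside=no margin=6480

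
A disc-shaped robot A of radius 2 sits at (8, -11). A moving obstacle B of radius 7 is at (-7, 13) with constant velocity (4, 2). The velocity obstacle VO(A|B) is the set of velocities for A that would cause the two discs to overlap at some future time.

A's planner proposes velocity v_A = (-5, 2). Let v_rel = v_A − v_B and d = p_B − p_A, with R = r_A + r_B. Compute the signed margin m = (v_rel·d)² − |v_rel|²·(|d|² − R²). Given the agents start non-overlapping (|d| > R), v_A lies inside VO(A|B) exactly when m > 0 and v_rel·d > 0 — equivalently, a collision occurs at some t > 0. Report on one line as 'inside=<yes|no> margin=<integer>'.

d = (-15, 24),  |d|² = 801;  R = 2+7 = 9,  c = 801−9² = 720
v_rel = (-9, 0),  |v_rel|² = 81;  v_rel·d = (-9)·(-15) + (0)·(24) = 135
81·t² − 270·t + 720 = 0  ⇒  m = 135² − 81·720 = -40095
m = -40095 < 0,  v_rel·d = 135 > 0  ⇒  outside

inside=no margin=-40095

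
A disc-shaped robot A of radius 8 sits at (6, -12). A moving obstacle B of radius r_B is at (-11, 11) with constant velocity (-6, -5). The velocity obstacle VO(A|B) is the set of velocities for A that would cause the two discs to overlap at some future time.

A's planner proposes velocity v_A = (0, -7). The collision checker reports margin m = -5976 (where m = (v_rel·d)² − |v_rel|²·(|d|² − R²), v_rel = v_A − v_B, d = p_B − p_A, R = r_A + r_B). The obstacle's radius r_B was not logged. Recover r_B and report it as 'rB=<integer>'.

m = -5976
d = (-17, 23);  v_rel = (6, -2),  |v_rel|² = 40
v_rel×d = (6)·(23) − (-2)·(-17) = 104
since m = R²·40 − 104²:  R² = (10816 + -5976) / 40 = 121
R = √121 = 11  ⇒  r_B = 11 − 8 = 3

rB=3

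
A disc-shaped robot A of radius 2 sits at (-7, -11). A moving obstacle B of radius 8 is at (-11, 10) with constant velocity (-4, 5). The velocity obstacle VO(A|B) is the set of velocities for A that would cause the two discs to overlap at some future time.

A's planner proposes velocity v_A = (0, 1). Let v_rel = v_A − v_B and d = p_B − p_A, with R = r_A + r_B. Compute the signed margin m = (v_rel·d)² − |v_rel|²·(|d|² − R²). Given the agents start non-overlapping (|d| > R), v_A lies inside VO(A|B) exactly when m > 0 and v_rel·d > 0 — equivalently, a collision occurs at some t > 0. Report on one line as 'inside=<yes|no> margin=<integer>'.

d = (-4, 21),  |d|² = 457;  R = 2+8 = 10,  c = 457−10² = 357
v_rel = (4, -4),  |v_rel|² = 32;  v_rel·d = (4)·(-4) + (-4)·(21) = -100
32·t² + 200·t + 357 = 0  ⇒  m = (-100)² − 32·357 = -1424
m = -1424 < 0,  v_rel·d = -100 < 0  ⇒  outside

inside=no margin=-1424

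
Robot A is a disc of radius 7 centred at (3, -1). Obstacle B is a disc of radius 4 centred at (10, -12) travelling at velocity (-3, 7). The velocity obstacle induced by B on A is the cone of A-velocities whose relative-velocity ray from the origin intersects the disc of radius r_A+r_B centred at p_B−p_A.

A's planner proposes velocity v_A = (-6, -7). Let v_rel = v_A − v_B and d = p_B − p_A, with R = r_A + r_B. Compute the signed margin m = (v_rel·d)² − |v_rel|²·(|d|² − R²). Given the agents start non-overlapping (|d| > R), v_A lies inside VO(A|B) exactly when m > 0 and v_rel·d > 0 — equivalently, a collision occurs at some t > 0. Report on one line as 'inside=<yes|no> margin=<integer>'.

d = (7, -11),  |d|² = 170;  R = 7+4 = 11,  c = 170−11² = 49
v_rel = (-3, -14),  |v_rel|² = 205;  v_rel·d = (-3)·(7) + (-14)·(-11) = 133
205·t² − 266·t + 49 = 0  ⇒  m = 133² − 205·49 = 7644
m = 7644 > 0,  v_rel·d = 133 > 0  ⇒  inside

inside=yes margin=7644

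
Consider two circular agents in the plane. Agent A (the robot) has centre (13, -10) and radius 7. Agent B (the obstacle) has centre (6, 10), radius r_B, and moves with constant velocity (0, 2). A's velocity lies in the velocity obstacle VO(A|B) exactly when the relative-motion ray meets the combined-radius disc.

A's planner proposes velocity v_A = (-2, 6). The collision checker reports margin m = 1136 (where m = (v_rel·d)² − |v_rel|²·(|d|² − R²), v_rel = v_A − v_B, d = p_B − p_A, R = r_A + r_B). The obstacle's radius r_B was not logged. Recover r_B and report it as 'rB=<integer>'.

m = 1136
d = (-7, 20);  v_rel = (-2, 4),  |v_rel|² = 20
v_rel×d = (-2)·(20) − (4)·(-7) = -12
since m = R²·20 − (-12)²:  R² = (144 + 1136) / 20 = 64
R = √64 = 8  ⇒  r_B = 8 − 7 = 1

rB=1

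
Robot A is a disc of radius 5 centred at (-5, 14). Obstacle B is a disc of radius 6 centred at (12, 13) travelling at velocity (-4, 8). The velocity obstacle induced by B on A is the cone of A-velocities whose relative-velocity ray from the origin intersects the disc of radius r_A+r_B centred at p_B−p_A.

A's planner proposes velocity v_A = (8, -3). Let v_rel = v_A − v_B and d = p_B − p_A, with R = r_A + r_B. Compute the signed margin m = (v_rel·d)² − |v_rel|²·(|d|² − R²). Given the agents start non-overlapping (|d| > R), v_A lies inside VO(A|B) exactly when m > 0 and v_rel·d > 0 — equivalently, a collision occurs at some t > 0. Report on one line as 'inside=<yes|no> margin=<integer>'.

d = (17, -1),  |d|² = 290;  R = 5+6 = 11,  c = 290−11² = 169
v_rel = (12, -11),  |v_rel|² = 265;  v_rel·d = (12)·(17) + (-11)·(-1) = 215
265·t² − 430·t + 169 = 0  ⇒  m = 215² − 265·169 = 1440
m = 1440 > 0,  v_rel·d = 215 > 0  ⇒  inside

inside=yes margin=1440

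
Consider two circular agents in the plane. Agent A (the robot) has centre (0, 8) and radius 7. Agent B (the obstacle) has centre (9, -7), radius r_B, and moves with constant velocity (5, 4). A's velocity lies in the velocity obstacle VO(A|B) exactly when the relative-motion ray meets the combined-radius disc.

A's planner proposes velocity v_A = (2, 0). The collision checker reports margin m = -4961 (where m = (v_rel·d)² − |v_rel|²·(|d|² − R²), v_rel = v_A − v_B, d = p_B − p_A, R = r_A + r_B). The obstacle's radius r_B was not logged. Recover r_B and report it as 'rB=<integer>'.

m = -4961
d = (9, -15);  v_rel = (-3, -4),  |v_rel|² = 25
v_rel×d = (-3)·(-15) − (-4)·(9) = 81
since m = R²·25 − 81²:  R² = (6561 + -4961) / 25 = 64
R = √64 = 8  ⇒  r_B = 8 − 7 = 1

rB=1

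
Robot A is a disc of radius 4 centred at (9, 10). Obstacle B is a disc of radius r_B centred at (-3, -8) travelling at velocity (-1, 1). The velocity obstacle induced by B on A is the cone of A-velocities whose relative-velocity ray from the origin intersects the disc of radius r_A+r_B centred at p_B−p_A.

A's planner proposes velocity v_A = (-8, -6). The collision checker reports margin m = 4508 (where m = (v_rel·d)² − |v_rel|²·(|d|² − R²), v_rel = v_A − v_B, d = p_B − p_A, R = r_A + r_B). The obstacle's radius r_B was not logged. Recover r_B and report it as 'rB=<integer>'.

m = 4508
d = (-12, -18);  v_rel = (-7, -7),  |v_rel|² = 98
v_rel×d = (-7)·(-18) − (-7)·(-12) = 42
since m = R²·98 − 42²:  R² = (1764 + 4508) / 98 = 64
R = √64 = 8  ⇒  r_B = 8 − 4 = 4

rB=4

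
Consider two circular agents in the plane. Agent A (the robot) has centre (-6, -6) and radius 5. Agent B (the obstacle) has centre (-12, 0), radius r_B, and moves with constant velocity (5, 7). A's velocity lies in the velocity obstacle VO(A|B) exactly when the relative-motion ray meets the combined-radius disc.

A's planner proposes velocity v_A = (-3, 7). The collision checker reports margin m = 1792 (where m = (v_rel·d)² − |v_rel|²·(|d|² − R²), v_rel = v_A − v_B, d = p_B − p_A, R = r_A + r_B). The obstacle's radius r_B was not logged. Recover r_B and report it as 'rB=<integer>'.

m = 1792
d = (-6, 6);  v_rel = (-8, 0),  |v_rel|² = 64
v_rel×d = (-8)·(6) − (0)·(-6) = -48
since m = R²·64 − (-48)²:  R² = (2304 + 1792) / 64 = 64
R = √64 = 8  ⇒  r_B = 8 − 5 = 3

rB=3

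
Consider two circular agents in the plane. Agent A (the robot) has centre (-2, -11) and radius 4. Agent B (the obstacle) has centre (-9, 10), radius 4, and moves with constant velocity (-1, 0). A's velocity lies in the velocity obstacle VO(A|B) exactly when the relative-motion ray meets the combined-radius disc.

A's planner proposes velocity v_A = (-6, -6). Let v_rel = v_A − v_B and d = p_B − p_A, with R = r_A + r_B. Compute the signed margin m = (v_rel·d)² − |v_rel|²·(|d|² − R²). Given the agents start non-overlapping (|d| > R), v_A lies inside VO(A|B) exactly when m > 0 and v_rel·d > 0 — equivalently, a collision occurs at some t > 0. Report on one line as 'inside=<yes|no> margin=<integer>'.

d = (-7, 21),  |d|² = 490;  R = 4+4 = 8,  c = 490−8² = 426
v_rel = (-5, -6),  |v_rel|² = 61;  v_rel·d = (-5)·(-7) + (-6)·(21) = -91
61·t² + 182·t + 426 = 0  ⇒  m = (-91)² − 61·426 = -17705
m = -17705 < 0,  v_rel·d = -91 < 0  ⇒  outside

inside=no margin=-17705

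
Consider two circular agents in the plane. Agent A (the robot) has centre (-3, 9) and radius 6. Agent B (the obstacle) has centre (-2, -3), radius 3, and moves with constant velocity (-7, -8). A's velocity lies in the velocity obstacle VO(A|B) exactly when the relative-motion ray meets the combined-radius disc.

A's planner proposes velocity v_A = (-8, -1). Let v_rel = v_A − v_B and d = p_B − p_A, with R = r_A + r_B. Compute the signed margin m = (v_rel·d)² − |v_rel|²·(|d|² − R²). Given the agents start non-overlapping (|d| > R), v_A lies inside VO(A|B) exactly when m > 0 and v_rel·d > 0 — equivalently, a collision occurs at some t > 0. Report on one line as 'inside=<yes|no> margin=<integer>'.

d = (1, -12),  |d|² = 145;  R = 6+3 = 9,  c = 145−9² = 64
v_rel = (-1, 7),  |v_rel|² = 50;  v_rel·d = (-1)·(1) + (7)·(-12) = -85
50·t² + 170·t + 64 = 0  ⇒  m = (-85)² − 50·64 = 4025
m = 4025 > 0,  v_rel·d = -85 < 0  ⇒  outside

inside=no margin=4025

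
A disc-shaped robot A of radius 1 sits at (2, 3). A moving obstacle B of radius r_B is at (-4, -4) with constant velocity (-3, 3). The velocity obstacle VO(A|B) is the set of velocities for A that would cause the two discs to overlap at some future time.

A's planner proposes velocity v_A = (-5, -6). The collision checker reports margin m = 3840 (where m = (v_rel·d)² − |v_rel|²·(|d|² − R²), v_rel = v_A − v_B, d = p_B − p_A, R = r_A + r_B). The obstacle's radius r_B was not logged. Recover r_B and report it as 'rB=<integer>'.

m = 3840
d = (-6, -7);  v_rel = (-2, -9),  |v_rel|² = 85
v_rel×d = (-2)·(-7) − (-9)·(-6) = -40
since m = R²·85 − (-40)²:  R² = (1600 + 3840) / 85 = 64
R = √64 = 8  ⇒  r_B = 8 − 1 = 7

rB=7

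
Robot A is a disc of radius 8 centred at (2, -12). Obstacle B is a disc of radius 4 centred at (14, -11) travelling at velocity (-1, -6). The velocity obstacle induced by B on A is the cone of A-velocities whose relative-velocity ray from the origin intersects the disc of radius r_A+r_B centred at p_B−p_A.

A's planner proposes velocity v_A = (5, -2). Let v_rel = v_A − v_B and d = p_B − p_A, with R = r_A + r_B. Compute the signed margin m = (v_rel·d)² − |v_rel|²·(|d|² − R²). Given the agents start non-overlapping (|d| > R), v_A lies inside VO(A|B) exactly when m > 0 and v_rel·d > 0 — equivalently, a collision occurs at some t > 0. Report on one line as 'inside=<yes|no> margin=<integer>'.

d = (12, 1),  |d|² = 145;  R = 8+4 = 12,  c = 145−12² = 1
v_rel = (6, 4),  |v_rel|² = 52;  v_rel·d = (6)·(12) + (4)·(1) = 76
52·t² − 152·t + 1 = 0  ⇒  m = 76² − 52·1 = 5724
m = 5724 > 0,  v_rel·d = 76 > 0  ⇒  inside

inside=yes margin=5724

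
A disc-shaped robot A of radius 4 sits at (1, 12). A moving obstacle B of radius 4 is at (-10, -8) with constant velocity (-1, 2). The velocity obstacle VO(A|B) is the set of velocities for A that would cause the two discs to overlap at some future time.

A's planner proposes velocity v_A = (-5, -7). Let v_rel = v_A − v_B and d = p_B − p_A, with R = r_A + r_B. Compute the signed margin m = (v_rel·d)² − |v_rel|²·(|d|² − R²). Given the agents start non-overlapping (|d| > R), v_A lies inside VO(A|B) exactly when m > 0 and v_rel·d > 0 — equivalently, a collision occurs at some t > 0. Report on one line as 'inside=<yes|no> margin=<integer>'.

d = (-11, -20),  |d|² = 521;  R = 4+4 = 8,  c = 521−8² = 457
v_rel = (-4, -9),  |v_rel|² = 97;  v_rel·d = (-4)·(-11) + (-9)·(-20) = 224
97·t² − 448·t + 457 = 0  ⇒  m = 224² − 97·457 = 5847
m = 5847 > 0,  v_rel·d = 224 > 0  ⇒  inside

inside=yes margin=5847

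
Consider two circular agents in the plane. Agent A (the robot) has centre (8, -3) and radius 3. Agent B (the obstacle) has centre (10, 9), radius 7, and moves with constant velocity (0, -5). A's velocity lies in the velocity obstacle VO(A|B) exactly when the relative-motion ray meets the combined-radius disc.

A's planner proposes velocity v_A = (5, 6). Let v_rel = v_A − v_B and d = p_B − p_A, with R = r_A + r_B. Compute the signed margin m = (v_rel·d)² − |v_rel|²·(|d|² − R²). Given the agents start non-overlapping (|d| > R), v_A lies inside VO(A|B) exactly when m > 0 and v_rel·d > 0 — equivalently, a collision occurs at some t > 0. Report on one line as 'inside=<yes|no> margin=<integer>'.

d = (2, 12),  |d|² = 148;  R = 3+7 = 10,  c = 148−10² = 48
v_rel = (5, 11),  |v_rel|² = 146;  v_rel·d = (5)·(2) + (11)·(12) = 142
146·t² − 284·t + 48 = 0  ⇒  m = 142² − 146·48 = 13156
m = 13156 > 0,  v_rel·d = 142 > 0  ⇒  inside

inside=yes margin=13156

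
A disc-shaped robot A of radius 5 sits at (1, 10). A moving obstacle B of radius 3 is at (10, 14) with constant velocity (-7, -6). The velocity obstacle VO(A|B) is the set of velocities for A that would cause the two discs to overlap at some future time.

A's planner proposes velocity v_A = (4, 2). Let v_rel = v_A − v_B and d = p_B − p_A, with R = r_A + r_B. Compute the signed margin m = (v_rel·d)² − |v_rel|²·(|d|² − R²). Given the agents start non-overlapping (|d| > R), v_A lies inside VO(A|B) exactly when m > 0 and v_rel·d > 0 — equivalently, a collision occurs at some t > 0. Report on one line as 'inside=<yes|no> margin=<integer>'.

d = (9, 4),  |d|² = 97;  R = 5+3 = 8,  c = 97−8² = 33
v_rel = (11, 8),  |v_rel|² = 185;  v_rel·d = (11)·(9) + (8)·(4) = 131
185·t² − 262·t + 33 = 0  ⇒  m = 131² − 185·33 = 11056
m = 11056 > 0,  v_rel·d = 131 > 0  ⇒  inside

inside=yes margin=11056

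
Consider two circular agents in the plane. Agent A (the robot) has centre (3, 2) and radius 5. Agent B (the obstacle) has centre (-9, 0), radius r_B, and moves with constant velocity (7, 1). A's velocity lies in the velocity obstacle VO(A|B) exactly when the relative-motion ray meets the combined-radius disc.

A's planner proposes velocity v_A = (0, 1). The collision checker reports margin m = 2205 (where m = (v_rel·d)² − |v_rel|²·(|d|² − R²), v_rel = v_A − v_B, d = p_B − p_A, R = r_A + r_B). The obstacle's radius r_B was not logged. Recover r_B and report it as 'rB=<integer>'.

m = 2205
d = (-12, -2);  v_rel = (-7, 0),  |v_rel|² = 49
v_rel×d = (-7)·(-2) − (0)·(-12) = 14
since m = R²·49 − 14²:  R² = (196 + 2205) / 49 = 49
R = √49 = 7  ⇒  r_B = 7 − 5 = 2

rB=2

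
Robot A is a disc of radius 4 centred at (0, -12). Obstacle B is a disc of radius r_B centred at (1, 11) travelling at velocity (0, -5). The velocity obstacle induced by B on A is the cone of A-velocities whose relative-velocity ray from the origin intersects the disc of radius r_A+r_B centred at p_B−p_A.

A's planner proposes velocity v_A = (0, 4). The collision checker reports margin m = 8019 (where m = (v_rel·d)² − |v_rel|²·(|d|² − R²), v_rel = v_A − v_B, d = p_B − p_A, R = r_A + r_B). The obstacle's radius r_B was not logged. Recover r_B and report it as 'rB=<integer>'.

m = 8019
d = (1, 23);  v_rel = (0, 9),  |v_rel|² = 81
v_rel×d = (0)·(23) − (9)·(1) = -9
since m = R²·81 − (-9)²:  R² = (81 + 8019) / 81 = 100
R = √100 = 10  ⇒  r_B = 10 − 4 = 6

rB=6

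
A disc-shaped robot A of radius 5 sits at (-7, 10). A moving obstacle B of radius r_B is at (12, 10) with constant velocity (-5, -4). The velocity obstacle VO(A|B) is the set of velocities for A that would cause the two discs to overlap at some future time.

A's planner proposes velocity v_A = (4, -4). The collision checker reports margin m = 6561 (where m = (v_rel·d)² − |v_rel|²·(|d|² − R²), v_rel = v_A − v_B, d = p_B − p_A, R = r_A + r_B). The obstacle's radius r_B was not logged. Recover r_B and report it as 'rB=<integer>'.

m = 6561
d = (19, 0);  v_rel = (9, 0),  |v_rel|² = 81
v_rel×d = (9)·(0) − (0)·(19) = 0
since m = R²·81 − 0²:  R² = (0 + 6561) / 81 = 81
R = √81 = 9  ⇒  r_B = 9 − 5 = 4

rB=4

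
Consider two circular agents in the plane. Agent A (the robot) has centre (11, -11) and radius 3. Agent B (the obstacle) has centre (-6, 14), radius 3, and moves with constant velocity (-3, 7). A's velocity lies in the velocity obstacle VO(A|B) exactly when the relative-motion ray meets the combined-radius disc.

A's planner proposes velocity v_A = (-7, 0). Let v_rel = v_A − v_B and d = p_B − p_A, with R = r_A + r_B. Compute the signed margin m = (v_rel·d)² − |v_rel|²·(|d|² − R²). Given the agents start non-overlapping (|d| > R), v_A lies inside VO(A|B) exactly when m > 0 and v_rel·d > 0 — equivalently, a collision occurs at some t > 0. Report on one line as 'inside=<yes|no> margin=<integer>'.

d = (-17, 25),  |d|² = 914;  R = 3+3 = 6,  c = 914−6² = 878
v_rel = (-4, -7),  |v_rel|² = 65;  v_rel·d = (-4)·(-17) + (-7)·(25) = -107
65·t² + 214·t + 878 = 0  ⇒  m = (-107)² − 65·878 = -45621
m = -45621 < 0,  v_rel·d = -107 < 0  ⇒  outside

inside=no margin=-45621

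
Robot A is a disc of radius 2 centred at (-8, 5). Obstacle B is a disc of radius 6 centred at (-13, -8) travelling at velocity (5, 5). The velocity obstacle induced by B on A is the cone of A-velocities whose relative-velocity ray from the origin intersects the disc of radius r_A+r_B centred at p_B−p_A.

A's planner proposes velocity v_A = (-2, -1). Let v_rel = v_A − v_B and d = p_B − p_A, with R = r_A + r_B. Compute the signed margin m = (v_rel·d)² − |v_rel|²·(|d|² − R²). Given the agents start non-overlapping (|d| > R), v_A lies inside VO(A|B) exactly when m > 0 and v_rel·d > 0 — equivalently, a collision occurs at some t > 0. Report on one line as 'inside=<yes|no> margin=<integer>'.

d = (-5, -13),  |d|² = 194;  R = 2+6 = 8,  c = 194−8² = 130
v_rel = (-7, -6),  |v_rel|² = 85;  v_rel·d = (-7)·(-5) + (-6)·(-13) = 113
85·t² − 226·t + 130 = 0  ⇒  m = 113² − 85·130 = 1719
m = 1719 > 0,  v_rel·d = 113 > 0  ⇒  inside

inside=yes margin=1719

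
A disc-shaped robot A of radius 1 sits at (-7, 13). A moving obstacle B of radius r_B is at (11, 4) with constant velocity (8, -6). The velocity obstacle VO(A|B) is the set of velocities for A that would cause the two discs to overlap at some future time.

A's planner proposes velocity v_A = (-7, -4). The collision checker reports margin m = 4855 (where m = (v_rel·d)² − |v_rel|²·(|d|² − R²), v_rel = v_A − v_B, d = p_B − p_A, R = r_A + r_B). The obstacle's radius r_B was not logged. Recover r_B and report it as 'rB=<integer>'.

m = 4855
d = (18, -9);  v_rel = (-15, 2),  |v_rel|² = 229
v_rel×d = (-15)·(-9) − (2)·(18) = 99
since m = R²·229 − 99²:  R² = (9801 + 4855) / 229 = 64
R = √64 = 8  ⇒  r_B = 8 − 1 = 7

rB=7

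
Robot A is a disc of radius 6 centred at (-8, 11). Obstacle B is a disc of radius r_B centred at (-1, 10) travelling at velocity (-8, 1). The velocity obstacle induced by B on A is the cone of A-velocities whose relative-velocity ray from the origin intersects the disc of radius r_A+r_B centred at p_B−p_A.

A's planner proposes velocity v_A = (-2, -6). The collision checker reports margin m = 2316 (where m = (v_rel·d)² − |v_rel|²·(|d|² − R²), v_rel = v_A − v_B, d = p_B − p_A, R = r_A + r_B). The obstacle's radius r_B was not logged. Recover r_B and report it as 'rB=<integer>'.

m = 2316
d = (7, -1);  v_rel = (6, -7),  |v_rel|² = 85
v_rel×d = (6)·(-1) − (-7)·(7) = 43
since m = R²·85 − 43²:  R² = (1849 + 2316) / 85 = 49
R = √49 = 7  ⇒  r_B = 7 − 6 = 1

rB=1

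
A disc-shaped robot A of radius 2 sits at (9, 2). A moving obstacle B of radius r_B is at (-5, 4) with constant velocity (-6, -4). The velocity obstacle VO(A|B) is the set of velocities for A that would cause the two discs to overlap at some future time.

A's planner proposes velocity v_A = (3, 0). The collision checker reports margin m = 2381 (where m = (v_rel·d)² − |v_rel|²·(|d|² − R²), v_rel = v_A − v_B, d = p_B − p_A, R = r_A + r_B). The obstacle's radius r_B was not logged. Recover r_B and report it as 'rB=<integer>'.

m = 2381
d = (-14, 2);  v_rel = (9, 4),  |v_rel|² = 97
v_rel×d = (9)·(2) − (4)·(-14) = 74
since m = R²·97 − 74²:  R² = (5476 + 2381) / 97 = 81
R = √81 = 9  ⇒  r_B = 9 − 2 = 7

rB=7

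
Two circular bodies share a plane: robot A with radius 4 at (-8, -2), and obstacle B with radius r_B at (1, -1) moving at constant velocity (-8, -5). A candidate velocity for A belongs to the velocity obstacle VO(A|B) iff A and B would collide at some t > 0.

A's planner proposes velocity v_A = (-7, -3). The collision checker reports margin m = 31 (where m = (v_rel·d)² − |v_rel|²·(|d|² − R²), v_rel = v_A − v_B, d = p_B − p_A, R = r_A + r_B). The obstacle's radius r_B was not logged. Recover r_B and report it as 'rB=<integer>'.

m = 31
d = (9, 1);  v_rel = (1, 2),  |v_rel|² = 5
v_rel×d = (1)·(1) − (2)·(9) = -17
since m = R²·5 − (-17)²:  R² = (289 + 31) / 5 = 64
R = √64 = 8  ⇒  r_B = 8 − 4 = 4

rB=4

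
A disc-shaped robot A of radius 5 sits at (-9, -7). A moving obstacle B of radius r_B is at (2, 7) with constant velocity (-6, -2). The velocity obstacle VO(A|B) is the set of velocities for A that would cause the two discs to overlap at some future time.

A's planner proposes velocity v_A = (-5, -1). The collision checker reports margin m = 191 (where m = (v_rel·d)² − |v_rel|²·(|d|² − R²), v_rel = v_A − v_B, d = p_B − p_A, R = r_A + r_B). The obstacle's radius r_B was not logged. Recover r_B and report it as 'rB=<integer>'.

m = 191
d = (11, 14);  v_rel = (1, 1),  |v_rel|² = 2
v_rel×d = (1)·(14) − (1)·(11) = 3
since m = R²·2 − 3²:  R² = (9 + 191) / 2 = 100
R = √100 = 10  ⇒  r_B = 10 − 5 = 5

rB=5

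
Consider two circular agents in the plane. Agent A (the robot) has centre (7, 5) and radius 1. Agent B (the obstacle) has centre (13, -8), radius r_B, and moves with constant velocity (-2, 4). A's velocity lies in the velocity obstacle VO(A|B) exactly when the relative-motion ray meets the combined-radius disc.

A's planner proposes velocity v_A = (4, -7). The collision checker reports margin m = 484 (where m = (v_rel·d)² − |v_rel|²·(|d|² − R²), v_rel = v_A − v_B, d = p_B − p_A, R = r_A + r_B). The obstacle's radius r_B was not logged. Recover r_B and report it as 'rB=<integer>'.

m = 484
d = (6, -13);  v_rel = (6, -11),  |v_rel|² = 157
v_rel×d = (6)·(-13) − (-11)·(6) = -12
since m = R²·157 − (-12)²:  R² = (144 + 484) / 157 = 4
R = √4 = 2  ⇒  r_B = 2 − 1 = 1

rB=1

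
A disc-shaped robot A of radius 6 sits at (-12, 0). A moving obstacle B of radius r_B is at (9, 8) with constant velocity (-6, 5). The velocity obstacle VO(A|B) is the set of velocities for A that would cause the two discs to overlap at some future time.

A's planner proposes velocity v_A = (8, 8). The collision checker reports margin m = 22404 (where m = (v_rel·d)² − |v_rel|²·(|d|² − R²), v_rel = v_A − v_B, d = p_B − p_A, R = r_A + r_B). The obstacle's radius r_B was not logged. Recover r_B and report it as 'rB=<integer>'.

m = 22404
d = (21, 8);  v_rel = (14, 3),  |v_rel|² = 205
v_rel×d = (14)·(8) − (3)·(21) = 49
since m = R²·205 − 49²:  R² = (2401 + 22404) / 205 = 121
R = √121 = 11  ⇒  r_B = 11 − 6 = 5

rB=5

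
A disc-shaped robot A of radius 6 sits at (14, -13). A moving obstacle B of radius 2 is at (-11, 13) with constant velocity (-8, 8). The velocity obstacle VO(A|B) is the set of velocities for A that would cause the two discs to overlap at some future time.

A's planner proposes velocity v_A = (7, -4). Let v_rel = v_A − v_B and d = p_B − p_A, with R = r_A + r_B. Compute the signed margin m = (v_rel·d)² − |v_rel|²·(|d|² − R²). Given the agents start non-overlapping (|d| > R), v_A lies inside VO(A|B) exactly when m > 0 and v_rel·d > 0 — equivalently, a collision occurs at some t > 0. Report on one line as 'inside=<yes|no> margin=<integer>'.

d = (-25, 26),  |d|² = 1301;  R = 6+2 = 8,  c = 1301−8² = 1237
v_rel = (15, -12),  |v_rel|² = 369;  v_rel·d = (15)·(-25) + (-12)·(26) = -687
369·t² + 1374·t + 1237 = 0  ⇒  m = (-687)² − 369·1237 = 15516
m = 15516 > 0,  v_rel·d = -687 < 0  ⇒  outside

inside=no margin=15516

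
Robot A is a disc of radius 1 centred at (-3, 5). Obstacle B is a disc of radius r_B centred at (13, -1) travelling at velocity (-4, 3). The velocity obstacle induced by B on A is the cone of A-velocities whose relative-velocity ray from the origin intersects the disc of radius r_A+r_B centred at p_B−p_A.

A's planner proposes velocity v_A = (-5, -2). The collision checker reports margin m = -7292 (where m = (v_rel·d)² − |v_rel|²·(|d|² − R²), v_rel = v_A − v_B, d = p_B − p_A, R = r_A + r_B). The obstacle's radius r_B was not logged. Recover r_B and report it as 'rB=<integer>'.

m = -7292
d = (16, -6);  v_rel = (-1, -5),  |v_rel|² = 26
v_rel×d = (-1)·(-6) − (-5)·(16) = 86
since m = R²·26 − 86²:  R² = (7396 + -7292) / 26 = 4
R = √4 = 2  ⇒  r_B = 2 − 1 = 1

rB=1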